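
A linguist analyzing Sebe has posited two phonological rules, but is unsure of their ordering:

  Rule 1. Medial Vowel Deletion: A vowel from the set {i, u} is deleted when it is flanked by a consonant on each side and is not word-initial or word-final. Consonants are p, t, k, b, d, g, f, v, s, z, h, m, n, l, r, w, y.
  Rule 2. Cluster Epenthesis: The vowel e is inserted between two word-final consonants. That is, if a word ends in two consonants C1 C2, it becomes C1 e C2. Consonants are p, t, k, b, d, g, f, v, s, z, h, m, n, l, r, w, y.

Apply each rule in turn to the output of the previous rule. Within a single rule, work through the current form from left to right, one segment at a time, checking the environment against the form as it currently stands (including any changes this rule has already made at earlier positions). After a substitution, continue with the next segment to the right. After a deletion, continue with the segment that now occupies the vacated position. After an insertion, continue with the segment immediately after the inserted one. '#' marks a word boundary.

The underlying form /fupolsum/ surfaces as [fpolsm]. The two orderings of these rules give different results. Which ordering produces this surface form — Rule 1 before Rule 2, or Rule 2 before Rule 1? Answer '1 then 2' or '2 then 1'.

Order 1 then 2:
  1 Medial Vowel Deletion: [fupolsum] → [fpolsm]
  2 Cluster Epenthesis: [fpolsm] → [fpolsem]
  result: [fpolsem]
Order 2 then 1:
  2 Cluster Epenthesis: no change — [fupolsum]
  1 Medial Vowel Deletion: [fupolsum] → [fpolsm]
  result: [fpolsm]

2 then 1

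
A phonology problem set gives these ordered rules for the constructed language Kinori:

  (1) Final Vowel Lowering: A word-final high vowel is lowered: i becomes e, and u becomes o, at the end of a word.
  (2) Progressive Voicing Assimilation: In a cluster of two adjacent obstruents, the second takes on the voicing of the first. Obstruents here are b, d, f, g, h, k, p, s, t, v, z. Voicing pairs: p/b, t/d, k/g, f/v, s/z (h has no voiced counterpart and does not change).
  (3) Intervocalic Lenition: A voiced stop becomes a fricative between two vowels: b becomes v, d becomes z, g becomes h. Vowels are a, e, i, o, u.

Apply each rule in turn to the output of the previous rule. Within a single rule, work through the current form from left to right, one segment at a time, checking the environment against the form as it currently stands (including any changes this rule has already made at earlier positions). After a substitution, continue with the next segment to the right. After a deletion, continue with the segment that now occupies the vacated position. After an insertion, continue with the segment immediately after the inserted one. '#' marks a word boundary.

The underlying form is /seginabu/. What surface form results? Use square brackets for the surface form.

[sehinavo]

(1) Final Vowel Lowering: [seginabu] → [seginabo]
(2) Progressive Voicing Assimilation: no change — [seginabo]
(3) Intervocalic Lenition: [seginabo] → [sehinavo]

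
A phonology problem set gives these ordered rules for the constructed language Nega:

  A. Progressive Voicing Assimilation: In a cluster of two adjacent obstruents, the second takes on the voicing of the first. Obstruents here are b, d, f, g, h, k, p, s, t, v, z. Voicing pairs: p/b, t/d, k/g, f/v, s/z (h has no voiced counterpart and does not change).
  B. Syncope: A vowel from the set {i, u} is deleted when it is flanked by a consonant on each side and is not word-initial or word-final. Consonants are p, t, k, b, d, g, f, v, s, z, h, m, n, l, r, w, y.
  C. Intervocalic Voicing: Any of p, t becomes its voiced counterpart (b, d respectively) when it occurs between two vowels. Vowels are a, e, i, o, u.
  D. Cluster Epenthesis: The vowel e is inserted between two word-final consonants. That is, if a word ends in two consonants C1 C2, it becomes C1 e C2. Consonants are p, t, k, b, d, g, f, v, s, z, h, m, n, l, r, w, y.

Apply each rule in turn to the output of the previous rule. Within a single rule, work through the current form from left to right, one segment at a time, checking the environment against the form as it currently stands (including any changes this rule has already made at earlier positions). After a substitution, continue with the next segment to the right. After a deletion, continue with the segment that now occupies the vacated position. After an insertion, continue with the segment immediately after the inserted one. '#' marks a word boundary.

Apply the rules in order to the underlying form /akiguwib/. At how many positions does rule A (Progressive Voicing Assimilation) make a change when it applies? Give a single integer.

A Progressive Voicing Assimilation: no change — [akiguwib]
B Syncope: [akiguwib] → [akgwb]
C Intervocalic Voicing: no change — [akgwb]
D Cluster Epenthesis: [akgwb] → [akgweb]
Rule A changed 0 position(s).

0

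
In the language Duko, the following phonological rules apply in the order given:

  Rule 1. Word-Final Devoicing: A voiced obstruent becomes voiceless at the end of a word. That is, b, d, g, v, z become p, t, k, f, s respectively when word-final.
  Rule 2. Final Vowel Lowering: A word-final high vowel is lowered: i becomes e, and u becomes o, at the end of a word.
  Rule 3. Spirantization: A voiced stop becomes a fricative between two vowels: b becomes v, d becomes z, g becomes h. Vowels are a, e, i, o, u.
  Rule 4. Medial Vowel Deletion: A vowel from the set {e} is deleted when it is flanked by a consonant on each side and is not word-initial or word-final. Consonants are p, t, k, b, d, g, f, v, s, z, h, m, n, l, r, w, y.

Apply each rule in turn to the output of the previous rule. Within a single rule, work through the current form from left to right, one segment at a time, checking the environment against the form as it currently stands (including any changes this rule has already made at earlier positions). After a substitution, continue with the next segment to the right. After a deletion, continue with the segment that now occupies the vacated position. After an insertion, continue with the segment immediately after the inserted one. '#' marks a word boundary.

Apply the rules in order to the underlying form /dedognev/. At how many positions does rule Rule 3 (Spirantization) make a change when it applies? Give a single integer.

Rule 1 Word-Final Devoicing: [dedognev] → [dedognef]
Rule 2 Final Vowel Lowering: no change — [dedognef]
Rule 3 Spirantization: [dedognef] → [dezognef]
Rule 4 Medial Vowel Deletion: [dezognef] → [dzognf]
Rule Rule 3 changed 1 position(s).

1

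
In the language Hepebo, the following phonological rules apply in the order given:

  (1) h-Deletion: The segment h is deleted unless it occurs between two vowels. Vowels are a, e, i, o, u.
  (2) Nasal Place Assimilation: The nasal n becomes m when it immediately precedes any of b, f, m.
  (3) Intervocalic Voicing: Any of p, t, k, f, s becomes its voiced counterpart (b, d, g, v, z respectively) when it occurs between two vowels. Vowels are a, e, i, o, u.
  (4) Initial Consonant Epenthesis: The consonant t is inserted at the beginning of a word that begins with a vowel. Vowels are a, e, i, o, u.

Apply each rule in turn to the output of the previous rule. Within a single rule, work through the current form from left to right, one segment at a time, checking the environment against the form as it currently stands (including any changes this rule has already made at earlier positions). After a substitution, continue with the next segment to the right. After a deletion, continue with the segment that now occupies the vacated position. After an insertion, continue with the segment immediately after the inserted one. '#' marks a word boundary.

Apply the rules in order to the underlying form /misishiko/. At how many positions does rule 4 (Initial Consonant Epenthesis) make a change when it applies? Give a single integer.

0

(1) h-Deletion: [misishiko] → [misisiko]
(2) Nasal Place Assimilation: no change — [misisiko]
(3) Intervocalic Voicing: [misisiko] → [mizizigo]
(4) Initial Consonant Epenthesis: no change — [mizizigo]
Rule 4 changed 0 position(s).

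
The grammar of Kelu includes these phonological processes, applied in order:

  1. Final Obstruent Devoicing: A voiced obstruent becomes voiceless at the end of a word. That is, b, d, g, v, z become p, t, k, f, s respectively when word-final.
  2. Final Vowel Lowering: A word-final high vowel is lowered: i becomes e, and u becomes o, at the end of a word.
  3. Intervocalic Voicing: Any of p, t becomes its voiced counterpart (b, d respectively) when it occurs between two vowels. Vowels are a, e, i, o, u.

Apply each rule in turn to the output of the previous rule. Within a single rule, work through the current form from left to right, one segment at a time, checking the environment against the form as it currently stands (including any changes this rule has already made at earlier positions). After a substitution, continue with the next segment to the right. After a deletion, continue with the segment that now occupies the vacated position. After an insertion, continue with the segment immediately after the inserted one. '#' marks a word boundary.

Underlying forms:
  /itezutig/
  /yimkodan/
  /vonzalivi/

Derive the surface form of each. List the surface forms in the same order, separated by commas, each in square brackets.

/itezutig/:
  1 Final Obstruent Devoicing: [itezutig] → [itezutik]
  2 Final Vowel Lowering: no change — [itezutik]
  3 Intervocalic Voicing: [itezutik] → [idezudik]
/yimkodan/:
  1 Final Obstruent Devoicing: no change — [yimkodan]
  2 Final Vowel Lowering: no change — [yimkodan]
  3 Intervocalic Voicing: no change — [yimkodan]
/vonzalivi/:
  1 Final Obstruent Devoicing: no change — [vonzalivi]
  2 Final Vowel Lowering: [vonzalivi] → [vonzalive]
  3 Intervocalic Voicing: no change — [vonzalive]

[idezudik], [yimkodan], [vonzalive]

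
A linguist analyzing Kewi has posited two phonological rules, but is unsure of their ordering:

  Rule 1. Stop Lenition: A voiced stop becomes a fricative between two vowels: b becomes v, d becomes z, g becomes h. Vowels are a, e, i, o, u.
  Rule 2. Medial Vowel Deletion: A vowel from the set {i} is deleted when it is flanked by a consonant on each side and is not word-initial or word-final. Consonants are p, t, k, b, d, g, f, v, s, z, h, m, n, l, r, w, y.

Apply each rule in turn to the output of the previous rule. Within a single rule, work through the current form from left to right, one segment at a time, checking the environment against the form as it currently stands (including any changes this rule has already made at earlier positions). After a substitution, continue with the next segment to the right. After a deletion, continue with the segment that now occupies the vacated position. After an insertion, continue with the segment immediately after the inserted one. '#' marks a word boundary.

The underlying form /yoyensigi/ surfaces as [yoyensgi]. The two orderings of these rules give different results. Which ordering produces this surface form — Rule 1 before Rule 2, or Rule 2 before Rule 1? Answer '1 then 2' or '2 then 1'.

Order 1 then 2:
  1 Stop Lenition: [yoyensigi] → [yoyensihi]
  2 Medial Vowel Deletion: [yoyensihi] → [yoyenshi]
  result: [yoyenshi]
Order 2 then 1:
  2 Medial Vowel Deletion: [yoyensigi] → [yoyensgi]
  1 Stop Lenition: no change — [yoyensgi]
  result: [yoyensgi]

2 then 1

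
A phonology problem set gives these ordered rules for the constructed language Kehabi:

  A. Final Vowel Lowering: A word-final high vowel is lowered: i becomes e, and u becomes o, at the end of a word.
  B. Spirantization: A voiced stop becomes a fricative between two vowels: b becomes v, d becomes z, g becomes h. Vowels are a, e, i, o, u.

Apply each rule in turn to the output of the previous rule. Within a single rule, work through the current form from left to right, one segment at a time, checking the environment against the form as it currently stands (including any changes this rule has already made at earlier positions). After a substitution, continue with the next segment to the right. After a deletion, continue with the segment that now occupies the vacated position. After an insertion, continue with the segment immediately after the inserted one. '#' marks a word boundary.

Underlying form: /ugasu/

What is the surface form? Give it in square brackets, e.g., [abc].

[uhaso]

A Final Vowel Lowering: [ugasu] → [ugaso]
B Spirantization: [ugaso] → [uhaso]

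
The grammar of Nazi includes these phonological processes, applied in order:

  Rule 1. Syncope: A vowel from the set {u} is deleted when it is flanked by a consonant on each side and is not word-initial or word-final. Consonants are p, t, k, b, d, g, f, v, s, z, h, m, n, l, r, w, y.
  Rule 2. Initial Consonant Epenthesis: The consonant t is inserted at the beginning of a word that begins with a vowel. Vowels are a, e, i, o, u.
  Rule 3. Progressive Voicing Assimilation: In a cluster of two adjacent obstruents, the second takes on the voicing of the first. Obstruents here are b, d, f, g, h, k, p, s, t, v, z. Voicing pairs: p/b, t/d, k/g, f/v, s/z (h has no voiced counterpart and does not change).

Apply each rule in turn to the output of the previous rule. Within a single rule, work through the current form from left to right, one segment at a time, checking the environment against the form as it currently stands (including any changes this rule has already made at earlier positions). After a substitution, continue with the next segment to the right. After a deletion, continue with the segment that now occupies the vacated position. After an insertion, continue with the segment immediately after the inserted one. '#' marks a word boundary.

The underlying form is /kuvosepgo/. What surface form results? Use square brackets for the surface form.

Rule 1 Syncope: [kuvosepgo] → [kvosepgo]
Rule 2 Initial Consonant Epenthesis: no change — [kvosepgo]
Rule 3 Progressive Voicing Assimilation: [kvosepgo] → [kfosepko]

[kfosepko]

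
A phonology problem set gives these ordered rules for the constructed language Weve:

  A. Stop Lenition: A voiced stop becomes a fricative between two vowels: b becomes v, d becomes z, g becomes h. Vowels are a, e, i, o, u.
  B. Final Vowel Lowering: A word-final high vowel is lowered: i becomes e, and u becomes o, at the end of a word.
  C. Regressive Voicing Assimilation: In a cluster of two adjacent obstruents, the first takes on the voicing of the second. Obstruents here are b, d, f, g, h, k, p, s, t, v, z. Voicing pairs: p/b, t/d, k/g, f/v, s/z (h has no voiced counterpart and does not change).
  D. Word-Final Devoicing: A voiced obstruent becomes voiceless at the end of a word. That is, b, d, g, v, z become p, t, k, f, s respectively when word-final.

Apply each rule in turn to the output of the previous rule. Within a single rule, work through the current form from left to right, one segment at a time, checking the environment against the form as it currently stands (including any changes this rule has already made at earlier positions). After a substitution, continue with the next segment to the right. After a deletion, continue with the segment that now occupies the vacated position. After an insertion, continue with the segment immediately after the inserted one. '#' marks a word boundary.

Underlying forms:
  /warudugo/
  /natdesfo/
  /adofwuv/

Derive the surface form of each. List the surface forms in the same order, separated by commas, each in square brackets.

[waruzuho], [naddesfo], [azofwuf]

/warudugo/:
  A Stop Lenition: [warudugo] → [waruzuho]
  B Final Vowel Lowering: no change — [waruzuho]
  C Regressive Voicing Assimilation: no change — [waruzuho]
  D Word-Final Devoicing: no change — [waruzuho]
/natdesfo/:
  A Stop Lenition: no change — [natdesfo]
  B Final Vowel Lowering: no change — [natdesfo]
  C Regressive Voicing Assimilation: [natdesfo] → [naddesfo]
  D Word-Final Devoicing: no change — [naddesfo]
/adofwuv/:
  A Stop Lenition: [adofwuv] → [azofwuv]
  B Final Vowel Lowering: no change — [azofwuv]
  C Regressive Voicing Assimilation: no change — [azofwuv]
  D Word-Final Devoicing: [azofwuv] → [azofwuf]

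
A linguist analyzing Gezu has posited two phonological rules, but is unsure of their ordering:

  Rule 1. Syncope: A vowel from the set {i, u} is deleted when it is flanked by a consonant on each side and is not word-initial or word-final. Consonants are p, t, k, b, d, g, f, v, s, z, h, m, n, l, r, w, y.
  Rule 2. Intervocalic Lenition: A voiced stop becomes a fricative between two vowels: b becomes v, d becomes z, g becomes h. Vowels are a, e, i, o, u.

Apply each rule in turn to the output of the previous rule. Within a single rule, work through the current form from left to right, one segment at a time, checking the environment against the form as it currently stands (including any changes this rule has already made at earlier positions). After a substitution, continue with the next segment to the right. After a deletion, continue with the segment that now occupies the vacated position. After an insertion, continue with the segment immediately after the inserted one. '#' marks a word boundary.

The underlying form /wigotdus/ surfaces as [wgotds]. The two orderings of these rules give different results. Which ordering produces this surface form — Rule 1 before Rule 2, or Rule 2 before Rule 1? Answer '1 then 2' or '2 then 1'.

Order 1 then 2:
  1 Syncope: [wigotdus] → [wgotds]
  2 Intervocalic Lenition: no change — [wgotds]
  result: [wgotds]
Order 2 then 1:
  2 Intervocalic Lenition: [wigotdus] → [wihotdus]
  1 Syncope: [wihotdus] → [whotds]
  result: [whotds]

1 then 2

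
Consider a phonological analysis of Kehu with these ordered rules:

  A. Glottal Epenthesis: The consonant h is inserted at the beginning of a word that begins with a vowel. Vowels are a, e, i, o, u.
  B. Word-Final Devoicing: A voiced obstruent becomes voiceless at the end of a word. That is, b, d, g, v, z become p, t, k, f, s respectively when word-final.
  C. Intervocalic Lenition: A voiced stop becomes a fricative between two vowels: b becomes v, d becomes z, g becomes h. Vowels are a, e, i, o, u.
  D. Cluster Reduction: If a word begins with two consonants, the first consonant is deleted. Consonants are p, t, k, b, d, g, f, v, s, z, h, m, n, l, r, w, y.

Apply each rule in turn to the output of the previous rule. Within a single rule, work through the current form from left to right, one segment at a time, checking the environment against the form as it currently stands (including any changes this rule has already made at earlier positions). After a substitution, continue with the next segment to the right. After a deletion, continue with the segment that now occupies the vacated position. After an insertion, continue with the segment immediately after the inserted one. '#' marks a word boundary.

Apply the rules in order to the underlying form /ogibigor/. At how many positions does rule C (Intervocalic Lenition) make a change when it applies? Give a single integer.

A Glottal Epenthesis: [ogibigor] → [hogibigor]
B Word-Final Devoicing: no change — [hogibigor]
C Intervocalic Lenition: [hogibigor] → [hohivihor]
D Cluster Reduction: no change — [hohivihor]
Rule C changed 3 position(s).

3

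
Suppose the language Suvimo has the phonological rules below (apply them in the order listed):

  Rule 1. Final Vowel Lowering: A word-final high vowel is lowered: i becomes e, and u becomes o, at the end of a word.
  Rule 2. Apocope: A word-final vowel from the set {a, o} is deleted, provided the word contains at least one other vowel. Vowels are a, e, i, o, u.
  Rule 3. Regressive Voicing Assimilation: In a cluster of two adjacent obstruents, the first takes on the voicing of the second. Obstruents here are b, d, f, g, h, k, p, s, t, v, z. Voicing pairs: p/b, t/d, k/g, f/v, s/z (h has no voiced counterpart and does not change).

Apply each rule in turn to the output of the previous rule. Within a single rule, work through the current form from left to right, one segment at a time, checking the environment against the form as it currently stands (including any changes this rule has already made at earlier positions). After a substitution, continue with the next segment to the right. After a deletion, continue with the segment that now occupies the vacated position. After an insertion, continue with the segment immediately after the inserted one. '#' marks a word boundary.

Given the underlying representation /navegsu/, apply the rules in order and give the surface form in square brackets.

Rule 1 Final Vowel Lowering: [navegsu] → [navegso]
Rule 2 Apocope: [navegso] → [navegs]
Rule 3 Regressive Voicing Assimilation: [navegs] → [naveks]

[naveks]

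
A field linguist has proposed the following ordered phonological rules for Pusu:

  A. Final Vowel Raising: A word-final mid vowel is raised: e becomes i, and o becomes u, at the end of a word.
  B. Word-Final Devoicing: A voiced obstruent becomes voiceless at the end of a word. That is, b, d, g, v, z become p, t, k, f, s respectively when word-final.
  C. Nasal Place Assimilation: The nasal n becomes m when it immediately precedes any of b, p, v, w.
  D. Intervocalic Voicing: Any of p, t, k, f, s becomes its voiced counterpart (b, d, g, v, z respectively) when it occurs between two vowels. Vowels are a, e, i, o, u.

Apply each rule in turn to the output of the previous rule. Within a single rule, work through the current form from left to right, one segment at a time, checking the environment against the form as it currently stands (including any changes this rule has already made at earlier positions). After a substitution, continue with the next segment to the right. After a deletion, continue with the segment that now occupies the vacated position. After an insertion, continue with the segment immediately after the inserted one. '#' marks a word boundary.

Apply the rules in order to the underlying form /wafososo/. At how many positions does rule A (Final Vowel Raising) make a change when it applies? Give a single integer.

1

A Final Vowel Raising: [wafososo] → [wafososu]
B Word-Final Devoicing: no change — [wafososu]
C Nasal Place Assimilation: no change — [wafososu]
D Intervocalic Voicing: [wafososu] → [wavozozu]
Rule A changed 1 position(s).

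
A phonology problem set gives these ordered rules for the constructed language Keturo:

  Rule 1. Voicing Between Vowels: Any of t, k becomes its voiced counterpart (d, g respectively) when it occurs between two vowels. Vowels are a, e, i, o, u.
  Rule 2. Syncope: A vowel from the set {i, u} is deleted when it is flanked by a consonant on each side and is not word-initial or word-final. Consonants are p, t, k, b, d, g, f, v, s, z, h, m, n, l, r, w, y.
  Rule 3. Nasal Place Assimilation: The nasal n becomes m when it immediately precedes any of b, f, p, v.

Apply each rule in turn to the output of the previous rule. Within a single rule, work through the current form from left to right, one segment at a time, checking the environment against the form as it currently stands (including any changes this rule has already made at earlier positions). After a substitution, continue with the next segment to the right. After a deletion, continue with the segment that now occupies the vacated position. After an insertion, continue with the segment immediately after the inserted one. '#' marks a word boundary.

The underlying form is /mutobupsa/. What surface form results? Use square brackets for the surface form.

Rule 1 Voicing Between Vowels: [mutobupsa] → [mudobupsa]
Rule 2 Syncope: [mudobupsa] → [mdobpsa]
Rule 3 Nasal Place Assimilation: no change — [mdobpsa]

[mdobpsa]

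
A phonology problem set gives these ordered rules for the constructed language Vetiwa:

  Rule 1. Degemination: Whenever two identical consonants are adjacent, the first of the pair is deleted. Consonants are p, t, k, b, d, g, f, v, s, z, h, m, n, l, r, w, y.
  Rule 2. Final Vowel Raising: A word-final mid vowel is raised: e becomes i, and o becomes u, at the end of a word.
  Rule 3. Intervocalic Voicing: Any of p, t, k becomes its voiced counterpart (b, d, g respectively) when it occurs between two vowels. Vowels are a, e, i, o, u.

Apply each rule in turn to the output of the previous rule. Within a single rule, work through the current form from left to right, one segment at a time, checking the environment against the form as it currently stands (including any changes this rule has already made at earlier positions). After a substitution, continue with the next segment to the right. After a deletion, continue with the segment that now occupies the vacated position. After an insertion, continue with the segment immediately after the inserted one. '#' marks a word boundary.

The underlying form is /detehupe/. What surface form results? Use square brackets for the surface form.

[dedehubi]

Rule 1 Degemination: no change — [detehupe]
Rule 2 Final Vowel Raising: [detehupe] → [detehupi]
Rule 3 Intervocalic Voicing: [detehupi] → [dedehubi]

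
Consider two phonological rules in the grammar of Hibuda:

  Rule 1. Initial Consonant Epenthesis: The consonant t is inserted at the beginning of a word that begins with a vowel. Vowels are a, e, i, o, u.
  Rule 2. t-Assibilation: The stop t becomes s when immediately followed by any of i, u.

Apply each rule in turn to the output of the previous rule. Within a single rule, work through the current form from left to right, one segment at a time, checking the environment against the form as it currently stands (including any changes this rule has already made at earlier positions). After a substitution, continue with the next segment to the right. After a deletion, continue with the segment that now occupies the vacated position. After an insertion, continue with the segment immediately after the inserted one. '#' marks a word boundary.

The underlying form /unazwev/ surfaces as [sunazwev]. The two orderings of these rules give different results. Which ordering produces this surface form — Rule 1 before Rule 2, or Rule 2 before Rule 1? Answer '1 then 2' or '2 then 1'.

Order 1 then 2:
  1 Initial Consonant Epenthesis: [unazwev] → [tunazwev]
  2 t-Assibilation: [tunazwev] → [sunazwev]
  result: [sunazwev]
Order 2 then 1:
  2 t-Assibilation: no change — [unazwev]
  1 Initial Consonant Epenthesis: [unazwev] → [tunazwev]
  result: [tunazwev]

1 then 2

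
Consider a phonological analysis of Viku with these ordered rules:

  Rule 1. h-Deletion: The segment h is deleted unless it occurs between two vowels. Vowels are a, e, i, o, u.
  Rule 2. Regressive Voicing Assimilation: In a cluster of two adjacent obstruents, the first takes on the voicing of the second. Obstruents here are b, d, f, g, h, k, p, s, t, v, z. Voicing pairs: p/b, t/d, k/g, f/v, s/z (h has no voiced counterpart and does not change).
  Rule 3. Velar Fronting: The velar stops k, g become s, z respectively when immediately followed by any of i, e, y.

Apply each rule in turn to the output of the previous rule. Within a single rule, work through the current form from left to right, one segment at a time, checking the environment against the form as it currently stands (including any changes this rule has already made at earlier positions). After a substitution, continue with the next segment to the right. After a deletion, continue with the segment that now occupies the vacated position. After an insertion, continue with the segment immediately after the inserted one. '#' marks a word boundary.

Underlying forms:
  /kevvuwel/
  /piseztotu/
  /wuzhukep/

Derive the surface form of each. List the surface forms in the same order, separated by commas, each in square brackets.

/kevvuwel/:
  Rule 1 h-Deletion: no change — [kevvuwel]
  Rule 2 Regressive Voicing Assimilation: no change — [kevvuwel]
  Rule 3 Velar Fronting: [kevvuwel] → [sevvuwel]
/piseztotu/:
  Rule 1 h-Deletion: no change — [piseztotu]
  Rule 2 Regressive Voicing Assimilation: [piseztotu] → [pisestotu]
  Rule 3 Velar Fronting: no change — [pisestotu]
/wuzhukep/:
  Rule 1 h-Deletion: [wuzhukep] → [wuzukep]
  Rule 2 Regressive Voicing Assimilation: no change — [wuzukep]
  Rule 3 Velar Fronting: [wuzukep] → [wuzusep]

[sevvuwel], [pisestotu], [wuzusep]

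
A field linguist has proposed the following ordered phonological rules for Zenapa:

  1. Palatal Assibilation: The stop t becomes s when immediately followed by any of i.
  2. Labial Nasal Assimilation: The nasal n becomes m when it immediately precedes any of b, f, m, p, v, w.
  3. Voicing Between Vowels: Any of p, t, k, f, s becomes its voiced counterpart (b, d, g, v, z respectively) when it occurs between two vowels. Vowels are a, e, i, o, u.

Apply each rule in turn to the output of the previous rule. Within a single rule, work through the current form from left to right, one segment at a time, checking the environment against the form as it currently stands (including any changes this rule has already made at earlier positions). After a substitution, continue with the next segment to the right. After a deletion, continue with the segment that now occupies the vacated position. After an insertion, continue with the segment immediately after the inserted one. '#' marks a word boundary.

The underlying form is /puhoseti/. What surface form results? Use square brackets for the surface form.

1 Palatal Assibilation: [puhoseti] → [puhosesi]
2 Labial Nasal Assimilation: no change — [puhosesi]
3 Voicing Between Vowels: [puhosesi] → [puhozezi]

[puhozezi]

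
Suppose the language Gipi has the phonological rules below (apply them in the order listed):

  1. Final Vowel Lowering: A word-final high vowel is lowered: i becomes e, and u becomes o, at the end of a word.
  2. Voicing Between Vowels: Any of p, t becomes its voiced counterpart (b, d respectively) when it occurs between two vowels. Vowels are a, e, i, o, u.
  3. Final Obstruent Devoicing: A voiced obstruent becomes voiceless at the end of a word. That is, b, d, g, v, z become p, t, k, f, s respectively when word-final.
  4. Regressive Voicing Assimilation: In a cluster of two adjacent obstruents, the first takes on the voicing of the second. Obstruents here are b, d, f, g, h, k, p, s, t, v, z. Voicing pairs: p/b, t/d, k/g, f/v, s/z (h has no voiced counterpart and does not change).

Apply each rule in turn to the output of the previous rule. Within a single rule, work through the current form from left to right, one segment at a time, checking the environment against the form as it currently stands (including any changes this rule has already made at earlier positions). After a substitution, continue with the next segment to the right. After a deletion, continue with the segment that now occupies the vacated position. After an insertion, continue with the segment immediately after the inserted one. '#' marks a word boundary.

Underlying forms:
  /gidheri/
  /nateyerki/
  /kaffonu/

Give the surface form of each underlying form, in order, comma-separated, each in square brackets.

/gidheri/:
  1 Final Vowel Lowering: [gidheri] → [gidhere]
  2 Voicing Between Vowels: no change — [gidhere]
  3 Final Obstruent Devoicing: no change — [gidhere]
  4 Regressive Voicing Assimilation: [gidhere] → [githere]
/nateyerki/:
  1 Final Vowel Lowering: [nateyerki] → [nateyerke]
  2 Voicing Between Vowels: [nateyerke] → [nadeyerke]
  3 Final Obstruent Devoicing: no change — [nadeyerke]
  4 Regressive Voicing Assimilation: no change — [nadeyerke]
/kaffonu/:
  1 Final Vowel Lowering: [kaffonu] → [kaffono]
  2 Voicing Between Vowels: no change — [kaffono]
  3 Final Obstruent Devoicing: no change — [kaffono]
  4 Regressive Voicing Assimilation: no change — [kaffono]

[githere], [nadeyerke], [kaffono]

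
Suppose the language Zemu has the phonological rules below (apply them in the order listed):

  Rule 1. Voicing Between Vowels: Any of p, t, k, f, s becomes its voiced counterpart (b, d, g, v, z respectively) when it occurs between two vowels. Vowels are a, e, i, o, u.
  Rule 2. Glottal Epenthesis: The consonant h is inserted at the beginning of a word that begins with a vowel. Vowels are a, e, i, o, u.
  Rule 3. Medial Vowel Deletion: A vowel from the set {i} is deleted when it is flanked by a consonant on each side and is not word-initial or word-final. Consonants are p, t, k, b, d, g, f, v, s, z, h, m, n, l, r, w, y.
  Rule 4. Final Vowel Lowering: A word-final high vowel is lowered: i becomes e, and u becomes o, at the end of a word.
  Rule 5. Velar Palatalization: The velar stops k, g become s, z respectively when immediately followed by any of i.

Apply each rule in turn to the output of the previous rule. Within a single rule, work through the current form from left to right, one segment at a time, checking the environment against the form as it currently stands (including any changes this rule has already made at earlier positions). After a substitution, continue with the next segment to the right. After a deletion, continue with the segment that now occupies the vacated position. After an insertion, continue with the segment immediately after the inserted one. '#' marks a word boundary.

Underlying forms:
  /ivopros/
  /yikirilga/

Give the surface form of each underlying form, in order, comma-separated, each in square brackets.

[hvopros], [ygrlga]

/ivopros/:
  Rule 1 Voicing Between Vowels: no change — [ivopros]
  Rule 2 Glottal Epenthesis: [ivopros] → [hivopros]
  Rule 3 Medial Vowel Deletion: [hivopros] → [hvopros]
  Rule 4 Final Vowel Lowering: no change — [hvopros]
  Rule 5 Velar Palatalization: no change — [hvopros]
/yikirilga/:
  Rule 1 Voicing Between Vowels: [yikirilga] → [yigirilga]
  Rule 2 Glottal Epenthesis: no change — [yigirilga]
  Rule 3 Medial Vowel Deletion: [yigirilga] → [ygrlga]
  Rule 4 Final Vowel Lowering: no change — [ygrlga]
  Rule 5 Velar Palatalization: no change — [ygrlga]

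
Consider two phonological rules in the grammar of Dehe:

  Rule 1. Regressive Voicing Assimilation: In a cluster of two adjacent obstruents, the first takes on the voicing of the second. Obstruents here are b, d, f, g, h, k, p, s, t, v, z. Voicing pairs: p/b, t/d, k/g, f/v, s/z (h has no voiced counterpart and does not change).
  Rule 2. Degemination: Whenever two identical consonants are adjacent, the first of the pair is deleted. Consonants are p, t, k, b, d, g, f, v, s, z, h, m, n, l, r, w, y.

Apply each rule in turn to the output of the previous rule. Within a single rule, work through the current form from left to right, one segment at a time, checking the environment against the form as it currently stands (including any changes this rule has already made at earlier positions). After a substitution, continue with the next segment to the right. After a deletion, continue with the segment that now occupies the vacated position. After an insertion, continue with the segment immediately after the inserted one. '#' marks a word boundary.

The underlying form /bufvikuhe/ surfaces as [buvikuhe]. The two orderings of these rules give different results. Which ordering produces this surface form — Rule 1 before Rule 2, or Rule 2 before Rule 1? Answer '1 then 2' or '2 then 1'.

1 then 2

Order 1 then 2:
  1 Regressive Voicing Assimilation: [bufvikuhe] → [buvvikuhe]
  2 Degemination: [buvvikuhe] → [buvikuhe]
  result: [buvikuhe]
Order 2 then 1:
  2 Degemination: no change — [bufvikuhe]
  1 Regressive Voicing Assimilation: [bufvikuhe] → [buvvikuhe]
  result: [buvvikuhe]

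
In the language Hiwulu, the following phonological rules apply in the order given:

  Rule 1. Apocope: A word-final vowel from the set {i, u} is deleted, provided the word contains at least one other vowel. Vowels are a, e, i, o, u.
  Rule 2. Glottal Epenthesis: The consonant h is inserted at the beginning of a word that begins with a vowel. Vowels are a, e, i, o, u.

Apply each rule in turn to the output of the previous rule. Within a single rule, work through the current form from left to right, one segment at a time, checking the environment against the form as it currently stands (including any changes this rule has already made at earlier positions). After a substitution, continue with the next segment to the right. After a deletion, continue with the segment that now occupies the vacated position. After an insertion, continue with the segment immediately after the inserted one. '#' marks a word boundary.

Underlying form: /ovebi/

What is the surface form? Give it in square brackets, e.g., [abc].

[hoveb]

Rule 1 Apocope: [ovebi] → [oveb]
Rule 2 Glottal Epenthesis: [oveb] → [hoveb]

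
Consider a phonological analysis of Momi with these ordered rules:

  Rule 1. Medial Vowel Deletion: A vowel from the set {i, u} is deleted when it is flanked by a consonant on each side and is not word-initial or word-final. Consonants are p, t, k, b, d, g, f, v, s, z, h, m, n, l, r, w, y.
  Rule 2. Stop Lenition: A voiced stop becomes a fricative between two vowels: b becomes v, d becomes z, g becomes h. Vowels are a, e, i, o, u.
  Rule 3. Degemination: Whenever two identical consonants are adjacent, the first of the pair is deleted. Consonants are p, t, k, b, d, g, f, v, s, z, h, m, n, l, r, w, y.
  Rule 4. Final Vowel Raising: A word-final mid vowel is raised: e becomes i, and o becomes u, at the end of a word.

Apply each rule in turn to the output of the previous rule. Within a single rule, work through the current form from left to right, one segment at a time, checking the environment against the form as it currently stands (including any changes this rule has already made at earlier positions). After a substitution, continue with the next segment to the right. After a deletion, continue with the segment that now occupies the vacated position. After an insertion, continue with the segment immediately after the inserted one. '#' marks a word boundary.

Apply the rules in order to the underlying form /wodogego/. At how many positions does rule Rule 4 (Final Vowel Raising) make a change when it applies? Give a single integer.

Rule 1 Medial Vowel Deletion: no change — [wodogego]
Rule 2 Stop Lenition: [wodogego] → [wozoheho]
Rule 3 Degemination: no change — [wozoheho]
Rule 4 Final Vowel Raising: [wozoheho] → [wozohehu]
Rule Rule 4 changed 1 position(s).

1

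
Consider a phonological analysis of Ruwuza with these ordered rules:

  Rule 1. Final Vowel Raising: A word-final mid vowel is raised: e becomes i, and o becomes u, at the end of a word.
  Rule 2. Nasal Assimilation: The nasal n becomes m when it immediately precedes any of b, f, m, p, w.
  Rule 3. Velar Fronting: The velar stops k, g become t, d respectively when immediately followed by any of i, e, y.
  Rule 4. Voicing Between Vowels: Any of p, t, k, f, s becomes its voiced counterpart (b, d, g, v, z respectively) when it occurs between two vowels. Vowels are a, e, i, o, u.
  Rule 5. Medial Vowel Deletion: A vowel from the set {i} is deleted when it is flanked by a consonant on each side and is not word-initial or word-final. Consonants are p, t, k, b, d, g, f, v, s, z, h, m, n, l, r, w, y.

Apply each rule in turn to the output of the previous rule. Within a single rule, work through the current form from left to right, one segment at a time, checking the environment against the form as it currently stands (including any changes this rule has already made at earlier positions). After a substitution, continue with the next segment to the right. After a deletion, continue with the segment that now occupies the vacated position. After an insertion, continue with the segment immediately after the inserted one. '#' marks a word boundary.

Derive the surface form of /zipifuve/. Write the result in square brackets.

[zbvuvi]

Rule 1 Final Vowel Raising: [zipifuve] → [zipifuvi]
Rule 2 Nasal Assimilation: no change — [zipifuvi]
Rule 3 Velar Fronting: no change — [zipifuvi]
Rule 4 Voicing Between Vowels: [zipifuvi] → [zibivuvi]
Rule 5 Medial Vowel Deletion: [zibivuvi] → [zbvuvi]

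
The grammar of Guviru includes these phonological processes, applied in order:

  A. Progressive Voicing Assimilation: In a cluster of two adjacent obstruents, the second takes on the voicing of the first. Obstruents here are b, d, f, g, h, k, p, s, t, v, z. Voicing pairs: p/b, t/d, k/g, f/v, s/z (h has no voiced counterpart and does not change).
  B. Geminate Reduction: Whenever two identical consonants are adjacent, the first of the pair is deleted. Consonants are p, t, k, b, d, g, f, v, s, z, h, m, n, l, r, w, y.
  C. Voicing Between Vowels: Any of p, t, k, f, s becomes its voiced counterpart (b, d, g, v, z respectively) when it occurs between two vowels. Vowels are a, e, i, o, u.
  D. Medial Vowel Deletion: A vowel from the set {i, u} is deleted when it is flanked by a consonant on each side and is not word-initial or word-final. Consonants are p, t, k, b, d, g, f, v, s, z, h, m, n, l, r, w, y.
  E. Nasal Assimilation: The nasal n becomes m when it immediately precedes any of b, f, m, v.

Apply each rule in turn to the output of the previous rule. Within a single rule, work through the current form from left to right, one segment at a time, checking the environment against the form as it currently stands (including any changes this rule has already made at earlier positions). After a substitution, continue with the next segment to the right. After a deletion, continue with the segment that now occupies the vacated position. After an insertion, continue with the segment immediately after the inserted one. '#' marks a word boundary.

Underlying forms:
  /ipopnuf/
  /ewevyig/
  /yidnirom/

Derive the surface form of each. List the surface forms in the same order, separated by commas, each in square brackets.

/ipopnuf/:
  A Progressive Voicing Assimilation: no change — [ipopnuf]
  B Geminate Reduction: no change — [ipopnuf]
  C Voicing Between Vowels: [ipopnuf] → [ibopnuf]
  D Medial Vowel Deletion: [ibopnuf] → [ibopnf]
  E Nasal Assimilation: [ibopnf] → [ibopmf]
/ewevyig/:
  A Progressive Voicing Assimilation: no change — [ewevyig]
  B Geminate Reduction: no change — [ewevyig]
  C Voicing Between Vowels: no change — [ewevyig]
  D Medial Vowel Deletion: [ewevyig] → [ewevyg]
  E Nasal Assimilation: no change — [ewevyg]
/yidnirom/:
  A Progressive Voicing Assimilation: no change — [yidnirom]
  B Geminate Reduction: no change — [yidnirom]
  C Voicing Between Vowels: no change — [yidnirom]
  D Medial Vowel Deletion: [yidnirom] → [ydnrom]
  E Nasal Assimilation: no change — [ydnrom]

[ibopmf], [ewevyg], [ydnrom]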